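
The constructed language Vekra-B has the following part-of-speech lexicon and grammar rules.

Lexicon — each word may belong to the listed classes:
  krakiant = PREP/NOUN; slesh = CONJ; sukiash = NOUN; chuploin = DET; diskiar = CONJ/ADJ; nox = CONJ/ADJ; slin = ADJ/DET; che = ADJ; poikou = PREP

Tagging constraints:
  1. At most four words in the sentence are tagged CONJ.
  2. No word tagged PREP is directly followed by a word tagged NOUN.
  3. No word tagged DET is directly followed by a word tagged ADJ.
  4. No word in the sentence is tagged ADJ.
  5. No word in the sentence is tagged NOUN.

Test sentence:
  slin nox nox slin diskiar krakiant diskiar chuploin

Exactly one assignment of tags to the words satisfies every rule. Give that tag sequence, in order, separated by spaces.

Candidates per position — 1:slin {ADJ,DET}; 2:nox {CONJ,ADJ}; 3:nox {CONJ,ADJ}; 4:slin {ADJ,DET}; 5:diskiar {CONJ,ADJ}; 6:krakiant {PREP,NOUN}; 7:diskiar {CONJ,ADJ}; 8:chuploin {DET}.
Position 1: ADJ is ruled out by rule 4; that leaves DET.
Position 2: ADJ is ruled out by rule 3; that leaves CONJ.
Position 3: ADJ is ruled out by rule 4; that leaves CONJ.
Position 4: ADJ is ruled out by rule 4; that leaves DET.
Position 5: ADJ is ruled out by rule 3; that leaves CONJ.
Position 6: NOUN is ruled out by rule 5; that leaves PREP.
Position 7: ADJ is ruled out by rule 4; that leaves CONJ.
The only consistent sequence is: DET CONJ CONJ DET CONJ PREP CONJ DET.
Verifying each rule — rule 1 satisfied; rule 2 satisfied; rule 3 satisfied; rule 4 satisfied; rule 5 satisfied.

DET CONJ CONJ DET CONJ PREP CONJ DET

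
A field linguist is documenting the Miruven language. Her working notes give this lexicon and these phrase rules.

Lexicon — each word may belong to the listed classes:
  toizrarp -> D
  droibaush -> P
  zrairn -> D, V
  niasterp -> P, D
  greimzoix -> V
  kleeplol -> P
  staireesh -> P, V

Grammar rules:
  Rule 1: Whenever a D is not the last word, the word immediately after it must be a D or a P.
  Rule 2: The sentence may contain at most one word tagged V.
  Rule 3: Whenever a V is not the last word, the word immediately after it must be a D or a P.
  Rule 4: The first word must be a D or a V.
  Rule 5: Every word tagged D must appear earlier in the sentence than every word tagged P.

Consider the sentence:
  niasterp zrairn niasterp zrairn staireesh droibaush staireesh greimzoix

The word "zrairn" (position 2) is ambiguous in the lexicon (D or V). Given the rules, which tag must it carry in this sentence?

Candidates per position — 1:niasterp {P,D}; 2:zrairn {D,V}; 3:niasterp {P,D}; 4:zrairn {D,V}; 5:staireesh {P,V}; 6:droibaush {P}; 7:staireesh {P,V}; 8:greimzoix {V}.
Position 1: P is ruled out by rule 4; that leaves D.
Position 2: V is ruled out by rule 1; that leaves D.
Position 4: V is ruled out by rule 2; that leaves D.
Position 5: V is ruled out by rule 1; that leaves P.
Position 7: V is ruled out by rule 2; that leaves P.
Position 3: P is ruled out by rule 5; that leaves D.
The only consistent sequence is: D D D D P P P V.
Checking: rule 1 ✓; rule 2 ✓; rule 3 ✓; rule 4 ✓; rule 5 ✓.

D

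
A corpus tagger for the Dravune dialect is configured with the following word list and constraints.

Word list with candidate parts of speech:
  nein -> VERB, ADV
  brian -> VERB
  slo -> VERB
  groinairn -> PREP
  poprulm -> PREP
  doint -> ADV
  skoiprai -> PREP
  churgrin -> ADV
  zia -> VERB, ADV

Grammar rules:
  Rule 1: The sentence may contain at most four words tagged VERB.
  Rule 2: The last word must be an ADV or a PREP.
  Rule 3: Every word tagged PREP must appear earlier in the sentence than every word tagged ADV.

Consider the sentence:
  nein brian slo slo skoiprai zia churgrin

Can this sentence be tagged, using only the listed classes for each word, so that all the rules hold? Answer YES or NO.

Candidates per position — 1:nein {VERB,ADV}; 2:brian {VERB}; 3:slo {VERB}; 4:slo {VERB}; 5:skoiprai {PREP}; 6:zia {VERB,ADV}; 7:churgrin {ADV}.
One satisfying assignment: VERB VERB VERB VERB PREP ADV ADV.
Check: rule 1 ✓; rule 2 ✓; rule 3 ✓.

YES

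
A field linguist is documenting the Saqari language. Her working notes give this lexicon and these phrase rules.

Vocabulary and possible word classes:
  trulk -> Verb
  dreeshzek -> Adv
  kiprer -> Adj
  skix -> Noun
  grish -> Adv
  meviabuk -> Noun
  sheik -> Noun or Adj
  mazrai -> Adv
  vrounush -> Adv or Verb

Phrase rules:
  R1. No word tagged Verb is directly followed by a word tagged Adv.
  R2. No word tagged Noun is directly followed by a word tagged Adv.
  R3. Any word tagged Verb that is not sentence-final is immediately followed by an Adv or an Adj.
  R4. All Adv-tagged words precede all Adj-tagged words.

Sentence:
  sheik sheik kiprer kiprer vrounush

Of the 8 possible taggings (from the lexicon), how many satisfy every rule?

4

Candidates per position — 1:sheik {Noun,Adj}; 2:sheik {Noun,Adj}; 3:kiprer {Adj}; 4:kiprer {Adj}; 5:vrounush {Adv,Verb}.
There are 8 candidate sequences in total.
The sequences that satisfy every rule: Noun Noun Adj Adj Verb; Noun Adj Adj Adj Verb; Adj Noun Adj Adj Verb; Adj Adj Adj Adj Verb.
Count = 4.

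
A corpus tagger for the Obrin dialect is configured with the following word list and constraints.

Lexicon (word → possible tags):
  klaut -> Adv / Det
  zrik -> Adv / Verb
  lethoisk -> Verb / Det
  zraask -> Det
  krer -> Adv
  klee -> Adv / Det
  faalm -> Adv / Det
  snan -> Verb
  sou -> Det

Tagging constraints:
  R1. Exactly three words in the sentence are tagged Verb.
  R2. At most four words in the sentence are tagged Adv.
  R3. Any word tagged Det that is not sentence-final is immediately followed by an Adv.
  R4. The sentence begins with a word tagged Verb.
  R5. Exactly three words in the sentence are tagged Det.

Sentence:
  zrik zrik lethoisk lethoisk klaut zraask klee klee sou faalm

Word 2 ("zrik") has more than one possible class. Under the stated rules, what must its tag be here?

Candidates per position — 1:zrik {Adv,Verb}; 2:zrik {Adv,Verb}; 3:lethoisk {Verb,Det}; 4:lethoisk {Verb,Det}; 5:klaut {Adv,Det}; 6:zraask {Det}; 7:klee {Adv,Det}; 8:klee {Adv,Det}; 9:sou {Det}; 10:faalm {Adv,Det}.
Position 1: Adv is ruled out by rule 4; that leaves Verb.
Position 3: Det is ruled out by rule 3; that leaves Verb.
Position 5: Det is ruled out by rule 3; that leaves Adv.
Position 7: Det is ruled out by rule 3; that leaves Adv.
Position 8: Det is ruled out by rule 3; that leaves Adv.
Position 10: Det is ruled out by rule 3; that leaves Adv.
Position 2: Adv is ruled out by rule 2; that leaves Verb.
Position 4: Verb is ruled out by rule 1; that leaves Det.
The unique satisfying tagging is: Verb Verb Verb Det Adv Det Adv Adv Det Adv.
Check: rule 1 satisfied; rule 2 satisfied; rule 3 satisfied; rule 4 satisfied; rule 5 satisfied.

Verb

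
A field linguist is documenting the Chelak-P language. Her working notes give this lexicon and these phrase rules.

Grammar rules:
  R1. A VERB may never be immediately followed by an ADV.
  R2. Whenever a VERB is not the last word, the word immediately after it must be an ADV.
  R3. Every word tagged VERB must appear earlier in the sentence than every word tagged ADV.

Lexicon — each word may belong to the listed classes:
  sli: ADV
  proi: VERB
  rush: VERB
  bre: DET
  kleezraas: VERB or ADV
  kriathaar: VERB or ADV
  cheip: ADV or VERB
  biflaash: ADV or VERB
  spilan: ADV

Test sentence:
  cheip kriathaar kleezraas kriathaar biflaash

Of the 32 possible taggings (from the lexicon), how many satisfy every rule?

Candidates per position — 1:cheip {ADV,VERB}; 2:kriathaar {VERB,ADV}; 3:kleezraas {VERB,ADV}; 4:kriathaar {VERB,ADV}; 5:biflaash {ADV,VERB}.
There are 32 candidate sequences in total.
The sequences that satisfy every rule: ADV ADV ADV ADV ADV.
Count = 1.

1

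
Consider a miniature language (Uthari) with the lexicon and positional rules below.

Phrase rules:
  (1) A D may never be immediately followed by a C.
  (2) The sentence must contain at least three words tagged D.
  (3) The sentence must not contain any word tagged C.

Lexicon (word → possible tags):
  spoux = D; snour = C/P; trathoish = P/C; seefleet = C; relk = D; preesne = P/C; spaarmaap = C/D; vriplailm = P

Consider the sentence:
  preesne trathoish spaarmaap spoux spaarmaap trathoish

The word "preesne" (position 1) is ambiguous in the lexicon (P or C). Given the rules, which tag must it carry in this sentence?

Candidates per position — 1:preesne {P,C}; 2:trathoish {P,C}; 3:spaarmaap {C,D}; 4:spoux {D}; 5:spaarmaap {C,D}; 6:trathoish {P,C}.
At position 1, choosing C makes rule 3 impossible to satisfy; hence P.
At position 2, choosing C makes rule 3 impossible to satisfy; hence P.
At position 3, choosing C makes rule 2 impossible to satisfy; hence D.
At position 5, choosing C makes rule 1 impossible to satisfy; hence D.
At position 6, choosing C makes rule 1 impossible to satisfy; hence P.
So the tagging must be: P P D D D P.
Rule-by-rule: rule 1 ✓; rule 2 ✓; rule 3 ✓.

P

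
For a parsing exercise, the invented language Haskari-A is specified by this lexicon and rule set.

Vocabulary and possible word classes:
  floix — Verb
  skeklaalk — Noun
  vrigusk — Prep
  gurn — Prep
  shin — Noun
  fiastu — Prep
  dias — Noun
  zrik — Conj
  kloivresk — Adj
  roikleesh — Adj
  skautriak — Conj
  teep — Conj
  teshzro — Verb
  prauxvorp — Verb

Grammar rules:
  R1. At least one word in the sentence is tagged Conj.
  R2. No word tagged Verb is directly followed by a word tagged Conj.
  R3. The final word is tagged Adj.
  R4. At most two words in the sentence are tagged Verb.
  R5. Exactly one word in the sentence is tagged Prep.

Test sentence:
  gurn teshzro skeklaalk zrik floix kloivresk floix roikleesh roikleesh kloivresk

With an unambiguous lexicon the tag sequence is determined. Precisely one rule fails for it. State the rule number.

Fixed tagging: Prep Verb Noun Conj Verb Adj Verb Adj Adj Adj.
Rule check: R1 ok, R2 ok, R3 ok, R4 fails, R5 ok.
Only rule 4 fails.

4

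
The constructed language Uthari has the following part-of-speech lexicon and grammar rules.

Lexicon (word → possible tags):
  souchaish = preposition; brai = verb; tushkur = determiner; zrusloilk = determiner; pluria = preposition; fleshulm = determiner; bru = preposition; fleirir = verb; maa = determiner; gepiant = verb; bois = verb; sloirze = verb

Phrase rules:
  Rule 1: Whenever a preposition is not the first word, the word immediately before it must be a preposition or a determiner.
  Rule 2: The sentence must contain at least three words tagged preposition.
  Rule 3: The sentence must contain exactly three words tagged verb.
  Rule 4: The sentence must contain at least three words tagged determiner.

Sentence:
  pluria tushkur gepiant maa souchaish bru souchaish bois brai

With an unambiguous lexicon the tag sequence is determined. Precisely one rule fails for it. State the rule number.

Fixed tagging: preposition determiner verb determiner preposition preposition preposition verb verb.
Checking each rule: R1 holds, R2 holds, R3 holds, R4 violated.
Only rule 4 fails.

4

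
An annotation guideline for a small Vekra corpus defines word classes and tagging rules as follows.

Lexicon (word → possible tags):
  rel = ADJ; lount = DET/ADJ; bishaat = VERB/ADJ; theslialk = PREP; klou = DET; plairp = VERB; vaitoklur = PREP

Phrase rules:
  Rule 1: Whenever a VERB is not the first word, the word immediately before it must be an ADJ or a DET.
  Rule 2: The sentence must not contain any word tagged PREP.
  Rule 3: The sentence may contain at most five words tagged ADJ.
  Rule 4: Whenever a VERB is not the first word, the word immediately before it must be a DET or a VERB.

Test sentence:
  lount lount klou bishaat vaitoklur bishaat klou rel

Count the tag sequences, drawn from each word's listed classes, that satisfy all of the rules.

0

Candidates per position — 1:lount {DET,ADJ}; 2:lount {DET,ADJ}; 3:klou {DET}; 4:bishaat {VERB,ADJ}; 5:vaitoklur {PREP}; 6:bishaat {VERB,ADJ}; 7:klou {DET}; 8:rel {ADJ}.
There are 16 candidate sequences in total.
Rule 2 cannot be satisfied by any choice of tags from the lexicon.
So there is no consistent tagging.
Count = 0.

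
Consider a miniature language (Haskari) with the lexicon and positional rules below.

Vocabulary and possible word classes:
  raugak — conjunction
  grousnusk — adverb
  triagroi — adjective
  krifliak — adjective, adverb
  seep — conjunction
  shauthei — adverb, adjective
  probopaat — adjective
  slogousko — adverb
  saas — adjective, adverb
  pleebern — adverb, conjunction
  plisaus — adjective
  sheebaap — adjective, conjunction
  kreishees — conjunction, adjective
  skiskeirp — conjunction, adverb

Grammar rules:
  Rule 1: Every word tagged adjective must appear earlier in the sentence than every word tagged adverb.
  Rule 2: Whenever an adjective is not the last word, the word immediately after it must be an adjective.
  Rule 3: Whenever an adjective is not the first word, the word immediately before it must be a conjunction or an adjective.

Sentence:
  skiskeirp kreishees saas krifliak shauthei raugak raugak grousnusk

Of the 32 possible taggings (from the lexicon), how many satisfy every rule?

Candidates per position — 1:skiskeirp {conjunction,adverb}; 2:kreishees {conjunction,adjective}; 3:saas {adjective,adverb}; 4:krifliak {adjective,adverb}; 5:shauthei {adverb,adjective}; 6:raugak {conjunction}; 7:raugak {conjunction}; 8:grousnusk {adverb}.
There are 32 candidate sequences in total.
The sequences that satisfy every rule: conjunction conjunction adverb adverb adverb conjunction conjunction adverb; adverb conjunction adverb adverb adverb conjunction conjunction adverb.
Count = 2.

2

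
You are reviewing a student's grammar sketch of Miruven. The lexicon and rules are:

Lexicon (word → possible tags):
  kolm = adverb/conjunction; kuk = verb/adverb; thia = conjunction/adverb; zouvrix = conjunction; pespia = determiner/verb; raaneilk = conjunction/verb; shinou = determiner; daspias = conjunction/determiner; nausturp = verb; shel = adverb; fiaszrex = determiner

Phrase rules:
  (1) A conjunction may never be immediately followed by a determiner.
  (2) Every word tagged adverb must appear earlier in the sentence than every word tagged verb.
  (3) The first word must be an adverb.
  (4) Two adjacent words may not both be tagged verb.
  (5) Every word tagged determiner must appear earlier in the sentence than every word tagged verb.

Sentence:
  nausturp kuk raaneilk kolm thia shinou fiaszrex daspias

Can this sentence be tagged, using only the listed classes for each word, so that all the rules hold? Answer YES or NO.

NO

Candidates per position — 1:nausturp {verb}; 2:kuk {verb,adverb}; 3:raaneilk {conjunction,verb}; 4:kolm {adverb,conjunction}; 5:thia {conjunction,adverb}; 6:shinou {determiner}; 7:fiaszrex {determiner}; 8:daspias {conjunction,determiner}.
Rule 3 cannot be satisfied by any choice of tags from the lexicon.
So there is no consistent tagging.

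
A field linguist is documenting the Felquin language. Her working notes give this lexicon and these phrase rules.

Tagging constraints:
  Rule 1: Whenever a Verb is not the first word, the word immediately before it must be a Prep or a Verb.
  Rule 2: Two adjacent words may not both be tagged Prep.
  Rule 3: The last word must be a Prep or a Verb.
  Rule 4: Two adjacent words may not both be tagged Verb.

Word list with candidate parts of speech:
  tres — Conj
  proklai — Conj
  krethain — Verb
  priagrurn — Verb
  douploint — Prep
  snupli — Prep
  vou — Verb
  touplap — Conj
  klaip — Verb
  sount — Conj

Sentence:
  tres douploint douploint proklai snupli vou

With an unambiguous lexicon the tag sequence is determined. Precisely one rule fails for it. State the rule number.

Fixed tagging: Conj Prep Prep Conj Prep Verb.
Rule check: R1 pass, R2 fail, R3 pass, R4 pass.
Only rule 2 fails.

2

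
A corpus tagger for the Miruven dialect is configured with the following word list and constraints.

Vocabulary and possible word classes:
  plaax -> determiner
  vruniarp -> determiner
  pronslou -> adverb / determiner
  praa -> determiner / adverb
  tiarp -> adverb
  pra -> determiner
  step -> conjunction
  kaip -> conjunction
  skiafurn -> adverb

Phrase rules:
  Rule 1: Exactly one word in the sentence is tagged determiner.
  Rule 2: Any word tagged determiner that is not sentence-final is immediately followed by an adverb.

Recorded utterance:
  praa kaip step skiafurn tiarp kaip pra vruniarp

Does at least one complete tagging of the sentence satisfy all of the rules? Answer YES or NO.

Candidates per position — 1:praa {determiner,adverb}; 2:kaip {conjunction}; 3:step {conjunction}; 4:skiafurn {adverb}; 5:tiarp {adverb}; 6:kaip {conjunction}; 7:pra {determiner}; 8:vruniarp {determiner}.
Rule 1 cannot be satisfied by any choice of tags from the lexicon.
So there is no consistent tagging.

NO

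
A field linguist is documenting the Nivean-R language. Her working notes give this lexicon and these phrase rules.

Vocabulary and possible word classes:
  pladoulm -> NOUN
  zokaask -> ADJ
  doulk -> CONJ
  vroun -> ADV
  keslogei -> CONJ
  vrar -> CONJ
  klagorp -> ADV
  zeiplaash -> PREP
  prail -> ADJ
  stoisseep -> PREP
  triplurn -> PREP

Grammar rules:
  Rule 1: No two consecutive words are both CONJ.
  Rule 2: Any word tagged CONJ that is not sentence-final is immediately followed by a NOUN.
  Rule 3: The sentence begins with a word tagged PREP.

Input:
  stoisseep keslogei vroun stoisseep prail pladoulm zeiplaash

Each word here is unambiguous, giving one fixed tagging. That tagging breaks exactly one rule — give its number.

Fixed tagging: PREP CONJ ADV PREP ADJ NOUN PREP.
Checking each rule: R1 holds, R2 violated, R3 holds.
Only rule 2 fails.

2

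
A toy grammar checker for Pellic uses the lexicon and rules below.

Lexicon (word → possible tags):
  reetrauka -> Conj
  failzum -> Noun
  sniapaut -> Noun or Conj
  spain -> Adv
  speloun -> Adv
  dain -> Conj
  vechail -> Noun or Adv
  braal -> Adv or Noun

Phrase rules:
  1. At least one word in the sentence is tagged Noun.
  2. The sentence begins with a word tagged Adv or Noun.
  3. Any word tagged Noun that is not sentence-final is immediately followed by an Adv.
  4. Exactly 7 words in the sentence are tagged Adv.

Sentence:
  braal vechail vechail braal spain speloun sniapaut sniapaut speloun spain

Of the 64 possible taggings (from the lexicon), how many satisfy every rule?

Candidates per position — 1:braal {Adv,Noun}; 2:vechail {Noun,Adv}; 3:vechail {Noun,Adv}; 4:braal {Adv,Noun}; 5:spain {Adv}; 6:speloun {Adv}; 7:sniapaut {Noun,Conj}; 8:sniapaut {Noun,Conj}; 9:speloun {Adv}; 10:spain {Adv}.
There are 64 candidate sequences in total.
Checking each against the rules leaves 8 sequences.
Count = 8.

8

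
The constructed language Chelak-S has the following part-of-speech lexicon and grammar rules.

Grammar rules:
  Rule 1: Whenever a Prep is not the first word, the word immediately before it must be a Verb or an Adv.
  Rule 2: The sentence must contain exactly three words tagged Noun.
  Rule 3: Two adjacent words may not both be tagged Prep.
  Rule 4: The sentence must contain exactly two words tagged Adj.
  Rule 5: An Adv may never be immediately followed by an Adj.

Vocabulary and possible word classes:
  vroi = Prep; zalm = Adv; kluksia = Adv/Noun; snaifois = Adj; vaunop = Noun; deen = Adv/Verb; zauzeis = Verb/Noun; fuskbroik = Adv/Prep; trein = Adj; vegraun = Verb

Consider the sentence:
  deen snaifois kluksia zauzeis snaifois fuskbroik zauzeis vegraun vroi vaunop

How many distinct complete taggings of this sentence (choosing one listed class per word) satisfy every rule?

3

Candidates per position — 1:deen {Adv,Verb}; 2:snaifois {Adj}; 3:kluksia {Adv,Noun}; 4:zauzeis {Verb,Noun}; 5:snaifois {Adj}; 6:fuskbroik {Adv,Prep}; 7:zauzeis {Verb,Noun}; 8:vegraun {Verb}; 9:vroi {Prep}; 10:vaunop {Noun}.
There are 32 candidate sequences in total.
The sequences that satisfy every rule: Verb Adj Adv Noun Adj Adv Noun Verb Prep Noun; Verb Adj Noun Verb Adj Adv Noun Verb Prep Noun; Verb Adj Noun Noun Adj Adv Verb Verb Prep Noun.
Count = 3.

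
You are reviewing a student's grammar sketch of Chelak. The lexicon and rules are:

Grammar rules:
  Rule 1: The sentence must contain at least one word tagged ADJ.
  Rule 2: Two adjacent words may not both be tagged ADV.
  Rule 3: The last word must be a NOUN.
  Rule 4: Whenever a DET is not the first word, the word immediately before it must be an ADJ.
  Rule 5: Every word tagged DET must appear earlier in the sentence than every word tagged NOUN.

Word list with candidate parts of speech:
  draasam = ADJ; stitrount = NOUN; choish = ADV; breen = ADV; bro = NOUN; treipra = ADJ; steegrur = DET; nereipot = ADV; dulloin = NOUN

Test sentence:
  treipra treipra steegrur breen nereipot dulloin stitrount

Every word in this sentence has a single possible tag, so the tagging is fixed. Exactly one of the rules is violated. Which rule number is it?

Fixed tagging: ADJ ADJ DET ADV ADV NOUN NOUN.
Rule check: R1 ok, R2 fails, R3 ok, R4 ok, R5 ok.
Only rule 2 fails.

2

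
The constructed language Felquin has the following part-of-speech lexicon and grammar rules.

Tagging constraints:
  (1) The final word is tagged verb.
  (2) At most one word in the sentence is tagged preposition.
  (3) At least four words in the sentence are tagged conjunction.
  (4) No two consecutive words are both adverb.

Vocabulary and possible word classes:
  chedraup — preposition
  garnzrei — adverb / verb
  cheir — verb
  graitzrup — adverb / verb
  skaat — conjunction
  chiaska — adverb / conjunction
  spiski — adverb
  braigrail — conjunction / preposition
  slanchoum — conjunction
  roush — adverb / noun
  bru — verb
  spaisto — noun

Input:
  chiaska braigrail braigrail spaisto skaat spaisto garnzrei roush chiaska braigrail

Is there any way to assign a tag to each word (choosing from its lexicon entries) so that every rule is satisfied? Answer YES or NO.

Candidates per position — 1:chiaska {adverb,conjunction}; 2:braigrail {conjunction,preposition}; 3:braigrail {conjunction,preposition}; 4:spaisto {noun}; 5:skaat {conjunction}; 6:spaisto {noun}; 7:garnzrei {adverb,verb}; 8:roush {adverb,noun}; 9:chiaska {adverb,conjunction}; 10:braigrail {conjunction,preposition}.
Rule 1 cannot be satisfied by any choice of tags from the lexicon.
So there is no consistent tagging.

NO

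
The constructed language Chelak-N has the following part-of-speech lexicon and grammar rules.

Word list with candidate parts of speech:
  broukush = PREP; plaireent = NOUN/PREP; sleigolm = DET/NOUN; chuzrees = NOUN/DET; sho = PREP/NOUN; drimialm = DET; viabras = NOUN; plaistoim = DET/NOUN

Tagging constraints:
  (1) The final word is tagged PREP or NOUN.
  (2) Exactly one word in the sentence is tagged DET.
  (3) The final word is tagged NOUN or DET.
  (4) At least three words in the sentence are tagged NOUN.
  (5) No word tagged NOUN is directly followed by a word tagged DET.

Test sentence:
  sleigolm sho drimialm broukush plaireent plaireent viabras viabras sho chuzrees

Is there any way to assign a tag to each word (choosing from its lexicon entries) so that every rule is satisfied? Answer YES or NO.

Candidates per position — 1:sleigolm {DET,NOUN}; 2:sho {PREP,NOUN}; 3:drimialm {DET}; 4:broukush {PREP}; 5:plaireent {NOUN,PREP}; 6:plaireent {NOUN,PREP}; 7:viabras {NOUN}; 8:viabras {NOUN}; 9:sho {PREP,NOUN}; 10:chuzrees {NOUN,DET}.
One satisfying assignment: NOUN PREP DET PREP PREP NOUN NOUN NOUN PREP NOUN.
Rule-by-rule: rule 1 holds; rule 2 holds; rule 3 holds; rule 4 holds; rule 5 holds.

YES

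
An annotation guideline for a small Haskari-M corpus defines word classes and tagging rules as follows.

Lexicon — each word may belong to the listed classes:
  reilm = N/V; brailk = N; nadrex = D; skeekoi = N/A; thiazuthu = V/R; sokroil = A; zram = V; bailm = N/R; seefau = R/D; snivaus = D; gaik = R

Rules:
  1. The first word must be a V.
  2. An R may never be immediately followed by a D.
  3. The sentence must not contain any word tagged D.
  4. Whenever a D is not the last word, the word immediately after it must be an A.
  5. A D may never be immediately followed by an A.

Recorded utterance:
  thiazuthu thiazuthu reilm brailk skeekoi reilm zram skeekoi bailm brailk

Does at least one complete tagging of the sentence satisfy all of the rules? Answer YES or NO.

YES

Candidates per position — 1:thiazuthu {V,R}; 2:thiazuthu {V,R}; 3:reilm {N,V}; 4:brailk {N}; 5:skeekoi {N,A}; 6:reilm {N,V}; 7:zram {V}; 8:skeekoi {N,A}; 9:bailm {N,R}; 10:brailk {N}.
One satisfying assignment: V V N N A N V A R N.
Check: rule 1 ✓; rule 2 ✓; rule 3 ✓; rule 4 ✓; rule 5 ✓.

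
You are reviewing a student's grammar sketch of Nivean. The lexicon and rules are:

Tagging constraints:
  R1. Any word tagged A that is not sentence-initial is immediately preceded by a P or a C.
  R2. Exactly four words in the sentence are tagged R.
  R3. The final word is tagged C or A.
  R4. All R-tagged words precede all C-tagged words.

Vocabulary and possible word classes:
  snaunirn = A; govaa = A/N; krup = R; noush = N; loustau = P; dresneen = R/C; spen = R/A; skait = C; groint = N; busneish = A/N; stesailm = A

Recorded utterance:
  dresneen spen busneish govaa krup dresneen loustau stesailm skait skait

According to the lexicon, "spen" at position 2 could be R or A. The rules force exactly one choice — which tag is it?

R

Candidates per position — 1:dresneen {R,C}; 2:spen {R,A}; 3:busneish {A,N}; 4:govaa {A,N}; 5:krup {R}; 6:dresneen {R,C}; 7:loustau {P}; 8:stesailm {A}; 9:skait {C}; 10:skait {C}.
If word 1 were C, no tagging could satisfy rule 2; so word 1 is R.
If word 2 were A, no tagging could satisfy rule 1; so word 2 is R.
If word 3 were A, no tagging could satisfy rule 1; so word 3 is N.
If word 4 were A, no tagging could satisfy rule 1; so word 4 is N.
If word 6 were C, no tagging could satisfy rule 2; so word 6 is R.
The only consistent sequence is: R R N N R R P A C C.
Checking: rule 1 holds; rule 2 holds; rule 3 holds; rule 4 holds.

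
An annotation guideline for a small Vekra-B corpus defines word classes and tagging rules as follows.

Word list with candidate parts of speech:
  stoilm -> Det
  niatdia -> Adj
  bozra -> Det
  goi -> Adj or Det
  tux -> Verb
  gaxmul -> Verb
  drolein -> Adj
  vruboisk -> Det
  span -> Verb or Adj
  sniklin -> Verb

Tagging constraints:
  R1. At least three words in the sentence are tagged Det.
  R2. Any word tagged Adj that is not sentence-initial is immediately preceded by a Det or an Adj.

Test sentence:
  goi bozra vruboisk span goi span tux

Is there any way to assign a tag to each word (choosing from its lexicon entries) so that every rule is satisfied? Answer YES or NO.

YES

Candidates per position — 1:goi {Adj,Det}; 2:bozra {Det}; 3:vruboisk {Det}; 4:span {Verb,Adj}; 5:goi {Adj,Det}; 6:span {Verb,Adj}; 7:tux {Verb}.
One satisfying assignment: Det Det Det Adj Det Verb Verb.
Check: rule 1 satisfied; rule 2 satisfied.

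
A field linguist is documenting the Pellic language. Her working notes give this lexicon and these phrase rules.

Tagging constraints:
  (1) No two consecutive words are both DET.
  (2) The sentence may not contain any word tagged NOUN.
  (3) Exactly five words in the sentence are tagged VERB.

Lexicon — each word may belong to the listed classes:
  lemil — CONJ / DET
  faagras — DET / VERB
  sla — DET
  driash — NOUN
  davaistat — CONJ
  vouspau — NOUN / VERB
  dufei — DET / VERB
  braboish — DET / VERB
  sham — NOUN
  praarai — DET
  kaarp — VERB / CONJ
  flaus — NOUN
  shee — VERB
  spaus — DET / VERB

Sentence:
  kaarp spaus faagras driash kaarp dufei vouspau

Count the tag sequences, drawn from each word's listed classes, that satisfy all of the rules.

Candidates per position — 1:kaarp {VERB,CONJ}; 2:spaus {DET,VERB}; 3:faagras {DET,VERB}; 4:driash {NOUN}; 5:kaarp {VERB,CONJ}; 6:dufei {DET,VERB}; 7:vouspau {NOUN,VERB}.
There are 64 candidate sequences in total.
Rule 2 cannot be satisfied by any choice of tags from the lexicon.
So there is no consistent tagging.
Count = 0.

0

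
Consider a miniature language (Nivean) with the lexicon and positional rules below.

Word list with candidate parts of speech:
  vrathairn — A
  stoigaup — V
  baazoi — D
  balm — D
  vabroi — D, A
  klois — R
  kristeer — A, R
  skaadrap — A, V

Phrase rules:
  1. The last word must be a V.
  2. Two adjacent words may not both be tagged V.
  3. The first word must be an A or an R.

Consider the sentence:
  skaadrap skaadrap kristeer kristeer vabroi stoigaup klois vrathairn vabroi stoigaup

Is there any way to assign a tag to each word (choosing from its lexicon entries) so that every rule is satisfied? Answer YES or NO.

Candidates per position — 1:skaadrap {A,V}; 2:skaadrap {A,V}; 3:kristeer {A,R}; 4:kristeer {A,R}; 5:vabroi {D,A}; 6:stoigaup {V}; 7:klois {R}; 8:vrathairn {A}; 9:vabroi {D,A}; 10:stoigaup {V}.
One satisfying assignment: A A A A A V R A A V.
Check: rule 1 ✓; rule 2 ✓; rule 3 ✓.

YES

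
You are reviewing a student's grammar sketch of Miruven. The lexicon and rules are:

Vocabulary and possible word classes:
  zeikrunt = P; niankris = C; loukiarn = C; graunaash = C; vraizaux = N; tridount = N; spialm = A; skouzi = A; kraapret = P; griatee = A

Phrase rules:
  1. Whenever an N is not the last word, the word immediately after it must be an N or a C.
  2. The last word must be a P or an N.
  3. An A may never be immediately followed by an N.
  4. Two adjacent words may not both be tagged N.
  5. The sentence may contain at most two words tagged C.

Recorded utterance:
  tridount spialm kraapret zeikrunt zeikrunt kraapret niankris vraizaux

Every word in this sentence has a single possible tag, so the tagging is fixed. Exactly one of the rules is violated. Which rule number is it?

1

Fixed tagging: N A P P P P C N.
Checking each rule: R1 fails, R2 ok, R3 ok, R4 ok, R5 ok.
Only rule 1 fails.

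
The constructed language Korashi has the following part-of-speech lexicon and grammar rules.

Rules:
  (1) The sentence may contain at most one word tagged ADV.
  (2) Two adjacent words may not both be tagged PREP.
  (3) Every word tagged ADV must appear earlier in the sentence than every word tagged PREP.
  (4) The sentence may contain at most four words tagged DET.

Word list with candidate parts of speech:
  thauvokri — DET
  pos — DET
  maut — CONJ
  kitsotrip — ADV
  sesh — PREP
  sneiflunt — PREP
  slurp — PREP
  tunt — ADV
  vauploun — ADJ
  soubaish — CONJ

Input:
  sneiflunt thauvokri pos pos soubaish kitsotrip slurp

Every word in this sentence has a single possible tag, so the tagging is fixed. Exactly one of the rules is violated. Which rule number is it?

3

Fixed tagging: PREP DET DET DET CONJ ADV PREP.
Applying the rules: R1 holds, R2 holds, R3 violated, R4 holds.
Only rule 3 fails.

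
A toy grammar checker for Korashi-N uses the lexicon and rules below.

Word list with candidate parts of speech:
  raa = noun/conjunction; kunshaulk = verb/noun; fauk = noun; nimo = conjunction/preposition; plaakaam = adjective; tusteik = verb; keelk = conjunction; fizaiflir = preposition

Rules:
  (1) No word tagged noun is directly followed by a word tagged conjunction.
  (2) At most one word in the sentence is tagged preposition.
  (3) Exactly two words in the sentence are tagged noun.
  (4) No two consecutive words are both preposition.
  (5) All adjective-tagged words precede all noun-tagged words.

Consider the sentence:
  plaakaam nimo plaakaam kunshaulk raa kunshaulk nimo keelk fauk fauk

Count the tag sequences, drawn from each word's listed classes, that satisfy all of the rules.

3

Candidates per position — 1:plaakaam {adjective}; 2:nimo {conjunction,preposition}; 3:plaakaam {adjective}; 4:kunshaulk {verb,noun}; 5:raa {noun,conjunction}; 6:kunshaulk {verb,noun}; 7:nimo {conjunction,preposition}; 8:keelk {conjunction}; 9:fauk {noun}; 10:fauk {noun}.
There are 32 candidate sequences in total.
The sequences that satisfy every rule: adjective conjunction adjective verb conjunction verb conjunction conjunction noun noun; adjective conjunction adjective verb conjunction verb preposition conjunction noun noun; adjective preposition adjective verb conjunction verb conjunction conjunction noun noun.
Count = 3.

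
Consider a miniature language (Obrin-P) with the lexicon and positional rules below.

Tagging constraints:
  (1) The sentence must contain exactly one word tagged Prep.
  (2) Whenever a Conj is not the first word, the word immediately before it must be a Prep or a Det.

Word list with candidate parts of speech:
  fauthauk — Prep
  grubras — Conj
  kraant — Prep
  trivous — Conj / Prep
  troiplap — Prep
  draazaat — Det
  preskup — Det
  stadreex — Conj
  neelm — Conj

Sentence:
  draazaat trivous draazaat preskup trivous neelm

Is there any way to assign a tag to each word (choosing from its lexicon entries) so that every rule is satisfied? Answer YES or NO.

YES

Candidates per position — 1:draazaat {Det}; 2:trivous {Conj,Prep}; 3:draazaat {Det}; 4:preskup {Det}; 5:trivous {Conj,Prep}; 6:neelm {Conj}.
One satisfying assignment: Det Conj Det Det Prep Conj.
Verifying each rule — rule 1 ✓; rule 2 ✓.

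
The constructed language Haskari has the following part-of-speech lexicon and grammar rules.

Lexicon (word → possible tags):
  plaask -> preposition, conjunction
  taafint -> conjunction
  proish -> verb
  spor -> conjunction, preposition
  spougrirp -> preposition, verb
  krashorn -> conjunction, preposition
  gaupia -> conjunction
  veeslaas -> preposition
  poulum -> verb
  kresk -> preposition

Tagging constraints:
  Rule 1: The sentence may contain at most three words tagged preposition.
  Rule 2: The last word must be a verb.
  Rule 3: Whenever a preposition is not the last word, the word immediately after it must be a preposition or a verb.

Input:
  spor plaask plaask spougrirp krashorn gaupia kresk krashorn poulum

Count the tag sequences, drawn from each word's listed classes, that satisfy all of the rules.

Candidates per position — 1:spor {conjunction,preposition}; 2:plaask {preposition,conjunction}; 3:plaask {preposition,conjunction}; 4:spougrirp {preposition,verb}; 5:krashorn {conjunction,preposition}; 6:gaupia {conjunction}; 7:kresk {preposition}; 8:krashorn {conjunction,preposition}; 9:poulum {verb}.
There are 64 candidate sequences in total.
The sequences that satisfy every rule: conjunction conjunction preposition verb conjunction conjunction preposition preposition verb; conjunction conjunction conjunction verb conjunction conjunction preposition preposition verb.
Count = 2.

2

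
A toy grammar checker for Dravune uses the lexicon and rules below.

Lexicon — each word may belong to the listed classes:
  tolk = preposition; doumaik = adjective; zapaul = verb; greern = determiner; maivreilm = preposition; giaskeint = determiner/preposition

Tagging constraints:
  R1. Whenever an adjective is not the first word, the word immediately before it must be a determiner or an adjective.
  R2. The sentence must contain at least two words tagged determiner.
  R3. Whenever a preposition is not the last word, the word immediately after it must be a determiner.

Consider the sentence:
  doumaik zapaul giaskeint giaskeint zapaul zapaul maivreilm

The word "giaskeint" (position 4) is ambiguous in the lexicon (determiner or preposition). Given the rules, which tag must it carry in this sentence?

determiner

Candidates per position — 1:doumaik {adjective}; 2:zapaul {verb}; 3:giaskeint {determiner,preposition}; 4:giaskeint {determiner,preposition}; 5:zapaul {verb}; 6:zapaul {verb}; 7:maivreilm {preposition}.
Position 3: preposition is ruled out by rule 2; that leaves determiner.
Position 4: preposition is ruled out by rule 2; that leaves determiner.
So the tagging must be: adjective verb determiner determiner verb verb preposition.
Checking: rule 1 satisfied; rule 2 satisfied; rule 3 satisfied.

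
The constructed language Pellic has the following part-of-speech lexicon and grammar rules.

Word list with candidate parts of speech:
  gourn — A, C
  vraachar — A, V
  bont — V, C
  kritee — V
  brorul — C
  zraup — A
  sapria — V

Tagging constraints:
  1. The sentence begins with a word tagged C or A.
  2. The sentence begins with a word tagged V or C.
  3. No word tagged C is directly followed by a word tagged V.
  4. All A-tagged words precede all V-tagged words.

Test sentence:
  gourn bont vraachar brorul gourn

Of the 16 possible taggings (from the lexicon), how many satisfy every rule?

2

Candidates per position — 1:gourn {A,C}; 2:bont {V,C}; 3:vraachar {A,V}; 4:brorul {C}; 5:gourn {A,C}.
There are 16 candidate sequences in total.
The sequences that satisfy every rule: C C A C A; C C A C C.
Count = 2.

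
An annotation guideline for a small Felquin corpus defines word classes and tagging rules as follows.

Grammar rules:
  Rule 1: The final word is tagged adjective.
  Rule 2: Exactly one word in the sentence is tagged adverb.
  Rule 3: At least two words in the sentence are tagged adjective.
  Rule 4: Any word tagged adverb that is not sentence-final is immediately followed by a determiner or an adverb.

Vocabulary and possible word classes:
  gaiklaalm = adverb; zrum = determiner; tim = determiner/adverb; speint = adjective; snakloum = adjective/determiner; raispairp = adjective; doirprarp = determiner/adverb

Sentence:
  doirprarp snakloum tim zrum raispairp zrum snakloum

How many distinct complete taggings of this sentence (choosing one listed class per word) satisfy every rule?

3

Candidates per position — 1:doirprarp {determiner,adverb}; 2:snakloum {adjective,determiner}; 3:tim {determiner,adverb}; 4:zrum {determiner}; 5:raispairp {adjective}; 6:zrum {determiner}; 7:snakloum {adjective,determiner}.
There are 16 candidate sequences in total.
The sequences that satisfy every rule: determiner adjective adverb determiner adjective determiner adjective; determiner determiner adverb determiner adjective determiner adjective; adverb determiner determiner determiner adjective determiner adjective.
Count = 3.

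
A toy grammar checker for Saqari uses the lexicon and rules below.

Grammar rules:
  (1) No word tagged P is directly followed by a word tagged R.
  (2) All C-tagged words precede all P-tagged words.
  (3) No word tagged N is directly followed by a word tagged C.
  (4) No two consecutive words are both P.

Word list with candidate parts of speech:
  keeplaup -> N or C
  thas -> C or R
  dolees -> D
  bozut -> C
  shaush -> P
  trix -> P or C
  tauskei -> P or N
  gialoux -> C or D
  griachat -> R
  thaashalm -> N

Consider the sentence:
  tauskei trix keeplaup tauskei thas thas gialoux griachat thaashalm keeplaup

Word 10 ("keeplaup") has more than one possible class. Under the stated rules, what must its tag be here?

Candidates per position — 1:tauskei {P,N}; 2:trix {P,C}; 3:keeplaup {N,C}; 4:tauskei {P,N}; 5:thas {C,R}; 6:thas {C,R}; 7:gialoux {C,D}; 8:griachat {R}; 9:thaashalm {N}; 10:keeplaup {N,C}.
If word 10 were C, no tagging could satisfy rule 3; so word 10 is N.
The remaining ambiguous positions (1, 2, 3, 4, 5, 6, 7) are resolved jointly — only one combination satisfies every rule.
The only consistent sequence is: N P N N R R D R N N.
Check: rule 1 holds; rule 2 holds; rule 3 holds; rule 4 holds.

N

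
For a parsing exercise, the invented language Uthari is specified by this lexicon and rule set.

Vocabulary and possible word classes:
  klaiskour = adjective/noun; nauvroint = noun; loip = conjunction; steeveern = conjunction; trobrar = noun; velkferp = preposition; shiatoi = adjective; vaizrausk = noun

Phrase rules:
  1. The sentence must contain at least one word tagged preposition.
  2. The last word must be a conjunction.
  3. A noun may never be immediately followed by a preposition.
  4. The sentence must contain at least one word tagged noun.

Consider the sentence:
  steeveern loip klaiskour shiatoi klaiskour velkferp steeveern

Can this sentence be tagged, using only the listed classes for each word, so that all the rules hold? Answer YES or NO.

YES

Candidates per position — 1:steeveern {conjunction}; 2:loip {conjunction}; 3:klaiskour {adjective,noun}; 4:shiatoi {adjective}; 5:klaiskour {adjective,noun}; 6:velkferp {preposition}; 7:steeveern {conjunction}.
One satisfying assignment: conjunction conjunction noun adjective adjective preposition conjunction.
Check: rule 1 holds; rule 2 holds; rule 3 holds; rule 4 holds.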